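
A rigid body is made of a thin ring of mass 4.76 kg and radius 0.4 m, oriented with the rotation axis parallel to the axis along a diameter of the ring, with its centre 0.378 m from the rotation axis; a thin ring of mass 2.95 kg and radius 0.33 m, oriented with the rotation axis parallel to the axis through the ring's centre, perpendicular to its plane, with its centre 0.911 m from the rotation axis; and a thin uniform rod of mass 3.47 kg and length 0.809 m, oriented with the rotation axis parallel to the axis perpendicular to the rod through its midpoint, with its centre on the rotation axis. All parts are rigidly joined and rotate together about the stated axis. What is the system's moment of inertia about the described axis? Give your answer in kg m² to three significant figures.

Thin ring: I_cm = (1/2)MR² = (1/2)(4.76)(0.4)² = 0.3808 kg m²; centre at d = 0.378 m, so the parallel axis theorem gives I = 0.3808 + (4.76)(0.378)² = 1.0609 kg m².
Thin ring: I_cm = MR² = (2.95)(0.33)² = 0.32126 kg m²; centre at d = 0.911 m, so the parallel axis theorem gives I = 0.32126 + (2.95)(0.911)² = 2.7695 kg m².
Thin rod: I_cm = (1/12)ML² = (1/12)(3.47)(0.809)² = 0.18925 kg m²; axis through the centre, so I = 0.18925 kg m².
Total I = 1.0609 + 2.7695 + 0.18925 = 4.0197 kg m².

4.02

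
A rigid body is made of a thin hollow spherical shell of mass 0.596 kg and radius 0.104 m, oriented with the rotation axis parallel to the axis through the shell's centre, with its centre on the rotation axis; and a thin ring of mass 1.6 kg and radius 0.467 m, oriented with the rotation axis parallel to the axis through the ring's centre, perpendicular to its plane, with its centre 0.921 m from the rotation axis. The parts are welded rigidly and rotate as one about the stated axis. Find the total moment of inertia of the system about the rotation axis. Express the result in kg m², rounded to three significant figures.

Spherical shell: I_cm = (2/3)MR² = (2/3)(0.596)(0.104)² = 0.0042976 kg m²; axis through the centre, so I = 0.0042976 kg m².
Thin ring: I_cm = MR² = (1.6)(0.467)² = 0.34894 kg m²; centre at d = 0.921 m, so I = I_cm + Md² gives I = 0.34894 + (1.6)(0.921)² = 1.7061 kg m².
Total I = 0.0042976 + 1.7061 = 1.7104 kg m².

1.71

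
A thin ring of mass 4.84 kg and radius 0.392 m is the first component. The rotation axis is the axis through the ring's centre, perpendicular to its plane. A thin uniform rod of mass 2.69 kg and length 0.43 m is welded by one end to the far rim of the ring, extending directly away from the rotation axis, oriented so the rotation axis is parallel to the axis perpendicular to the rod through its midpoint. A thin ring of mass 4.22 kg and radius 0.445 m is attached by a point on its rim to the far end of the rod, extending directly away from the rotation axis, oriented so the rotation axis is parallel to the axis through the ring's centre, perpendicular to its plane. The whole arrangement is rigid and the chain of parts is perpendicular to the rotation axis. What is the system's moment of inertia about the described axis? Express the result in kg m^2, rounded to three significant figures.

Thin ring: I_cm = MR² = (4.84)(0.392)² = 0.74373 kg m^2; axis through the centre, so I = 0.74373 kg m^2.
Thin rod: I_cm = (1/12)ML² = (1/12)(2.69)(0.43)² = 0.041448 kg m^2; centre at d = 0.392 + 0.215 = 0.607 m, so I = I_cm + Md² gives I = 0.041448 + (2.69)(0.607)² = 1.0326 kg m^2.
Thin ring: I_cm = MR² = (4.22)(0.445)² = 0.83567 kg m^2; centre at d = 0.392 + 0.215 + 0.215 + 0.445 = 1.267 m, so I = I_cm + Md² gives I = 0.83567 + (4.22)(1.267)² = 7.61 kg m^2.
Total I = 0.74373 + 1.0326 + 7.61 = 9.3863 kg m^2.

9.39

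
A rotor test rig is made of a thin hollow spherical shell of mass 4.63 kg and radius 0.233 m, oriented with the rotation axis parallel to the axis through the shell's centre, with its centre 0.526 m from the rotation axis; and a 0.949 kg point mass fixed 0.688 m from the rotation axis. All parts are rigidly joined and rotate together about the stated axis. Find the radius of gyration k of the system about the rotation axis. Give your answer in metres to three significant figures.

0.583

Spherical shell: I_cm = (2/3)MR² = (2/3)(4.63)(0.233)² = 0.16757 kg m^2; centre at d = 0.526 m, so I = I_cm + Md² gives I = 0.16757 + (4.63)(0.526)² = 1.4486 kg m^2.
Point mass: I_cm = 0; centre at d = 0.688 m, so I = I_cm + Md² gives I = 0 + (0.949)(0.688)² = 0.4492 kg m^2.
Total I = 1.8978 kg m^2; total mass M = 5.579 kg.
k = √(I/M) = √(1.8978/5.579) = 0.58324 m.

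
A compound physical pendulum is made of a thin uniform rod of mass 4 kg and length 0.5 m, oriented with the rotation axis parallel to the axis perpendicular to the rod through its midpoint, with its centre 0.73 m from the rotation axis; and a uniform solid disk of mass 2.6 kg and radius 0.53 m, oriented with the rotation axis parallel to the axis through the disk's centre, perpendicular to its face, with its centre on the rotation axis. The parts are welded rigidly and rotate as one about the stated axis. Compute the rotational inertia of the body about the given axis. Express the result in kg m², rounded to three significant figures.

Thin rod: I_cm = (1/12)ML² = (1/12)(4)(0.5)² = 0.083333 kg m²; centre at d = 0.73 m, so the parallel axis theorem gives I = 0.083333 + (4)(0.73)² = 2.2149 kg m².
Solid disk: I_cm = (1/2)MR² = (1/2)(2.6)(0.53)² = 0.36517 kg m²; axis through the centre, so I = 0.36517 kg m².
Total I = 2.2149 + 0.36517 = 2.5801 kg m².

2.58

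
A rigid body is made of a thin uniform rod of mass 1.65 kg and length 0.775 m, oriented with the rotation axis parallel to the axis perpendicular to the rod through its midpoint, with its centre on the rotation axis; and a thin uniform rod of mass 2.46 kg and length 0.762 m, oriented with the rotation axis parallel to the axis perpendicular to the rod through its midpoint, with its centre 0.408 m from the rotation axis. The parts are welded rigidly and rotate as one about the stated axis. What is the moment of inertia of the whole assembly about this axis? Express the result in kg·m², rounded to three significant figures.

0.611

Thin rod: I_cm = (1/12)ML² = (1/12)(1.65)(0.775)² = 0.082586 kg·m²; axis through the centre, so I = 0.082586 kg·m².
Thin rod: I_cm = (1/12)ML² = (1/12)(2.46)(0.762)² = 0.11903 kg·m²; centre at d = 0.408 m, so the parallel axis theorem gives I = 0.11903 + (2.46)(0.408)² = 0.52853 kg·m².
Total I = 0.082586 + 0.52853 = 0.61112 kg·m².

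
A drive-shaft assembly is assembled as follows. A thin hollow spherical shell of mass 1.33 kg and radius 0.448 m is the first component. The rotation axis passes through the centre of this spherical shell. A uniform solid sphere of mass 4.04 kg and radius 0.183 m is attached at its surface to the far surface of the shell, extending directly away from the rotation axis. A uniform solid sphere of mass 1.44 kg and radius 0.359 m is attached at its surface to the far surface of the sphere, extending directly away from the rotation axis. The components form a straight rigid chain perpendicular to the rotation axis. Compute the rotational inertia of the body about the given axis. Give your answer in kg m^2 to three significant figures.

Spherical shell: I_cm = (2/3)MR² = (2/3)(1.33)(0.448)² = 0.17796 kg m^2; axis through the centre, so I = 0.17796 kg m^2.
Solid sphere: I_cm = (2/5)MR² = (2/5)(4.04)(0.183)² = 0.054118 kg m^2; centre at d = 0.448 + 0.183 = 0.631 m, so I = I_cm + Md² gives I = 0.054118 + (4.04)(0.631)² = 1.6627 kg m^2.
Solid sphere: I_cm = (2/5)MR² = (2/5)(1.44)(0.359)² = 0.074235 kg m^2; centre at d = 0.448 + 0.183 + 0.183 + 0.359 = 1.173 m, so I = I_cm + Md² gives I = 0.074235 + (1.44)(1.173)² = 2.0556 kg m^2.
Total I = 0.17796 + 1.6627 + 2.0556 = 3.8962 kg m^2.

3.90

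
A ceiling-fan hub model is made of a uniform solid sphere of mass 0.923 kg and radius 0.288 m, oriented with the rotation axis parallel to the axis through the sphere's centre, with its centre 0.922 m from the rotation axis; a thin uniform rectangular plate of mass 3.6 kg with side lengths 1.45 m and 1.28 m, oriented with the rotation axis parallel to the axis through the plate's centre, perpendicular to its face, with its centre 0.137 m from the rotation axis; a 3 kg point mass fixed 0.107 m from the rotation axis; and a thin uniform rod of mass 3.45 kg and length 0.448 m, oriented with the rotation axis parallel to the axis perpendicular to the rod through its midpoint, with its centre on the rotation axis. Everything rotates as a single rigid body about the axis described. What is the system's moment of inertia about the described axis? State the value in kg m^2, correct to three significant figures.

Solid sphere: I_cm = (2/5)MR² = (2/5)(0.923)(0.288)² = 0.030623 kg m^2; centre at d = 0.922 m, so the parallel axis theorem gives I = 0.030623 + (0.923)(0.922)² = 0.81525 kg m^2.
Rectangular plate: I_cm = (1/12)M(a²+b²) = (1/12)(3.6)[(1.45)² + (1.28)²] = 1.1223 kg m^2; centre at d = 0.137 m, so the parallel axis theorem gives I = 1.1223 + (3.6)(0.137)² = 1.1898 kg m^2.
Point mass: I_cm = 0; centre at d = 0.107 m, so the parallel axis theorem gives I = 0 + (3)(0.107)² = 0.034347 kg m^2.
Thin rod: I_cm = (1/12)ML² = (1/12)(3.45)(0.448)² = 0.057702 kg m^2; axis through the centre, so I = 0.057702 kg m^2.
Total I = 0.81525 + 1.1898 + 0.034347 + 0.057702 = 2.0971 kg m^2.

2.10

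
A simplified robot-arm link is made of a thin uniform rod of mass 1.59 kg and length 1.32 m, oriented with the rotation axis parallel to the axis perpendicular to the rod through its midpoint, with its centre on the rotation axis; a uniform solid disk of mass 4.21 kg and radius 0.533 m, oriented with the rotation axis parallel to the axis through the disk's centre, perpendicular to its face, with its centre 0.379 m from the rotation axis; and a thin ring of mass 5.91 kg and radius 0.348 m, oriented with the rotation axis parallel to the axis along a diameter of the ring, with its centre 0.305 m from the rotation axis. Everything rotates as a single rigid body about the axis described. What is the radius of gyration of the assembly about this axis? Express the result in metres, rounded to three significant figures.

0.447

Thin rod: I_cm = (1/12)ML² = (1/12)(1.59)(1.32)² = 0.23087 kg m²; axis through the centre, so I = 0.23087 kg m².
Solid disk: I_cm = (1/2)MR² = (1/2)(4.21)(0.533)² = 0.59801 kg m²; centre at d = 0.379 m, so the parallel axis theorem gives I = 0.59801 + (4.21)(0.379)² = 1.2027 kg m².
Thin ring: I_cm = (1/2)MR² = (1/2)(5.91)(0.348)² = 0.35786 kg m²; centre at d = 0.305 m, so the parallel axis theorem gives I = 0.35786 + (5.91)(0.305)² = 0.90764 kg m².
Total I = 2.3412 kg m²; total mass M = 11.71 kg.
k = √(I/M) = √(2.3412/11.71) = 0.44714 m.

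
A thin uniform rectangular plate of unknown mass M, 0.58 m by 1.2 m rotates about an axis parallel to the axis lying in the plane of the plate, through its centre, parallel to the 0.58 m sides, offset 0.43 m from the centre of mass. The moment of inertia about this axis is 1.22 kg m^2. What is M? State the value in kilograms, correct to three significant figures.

4.00

I = I_cm + Md² = (1/12)Mb² + Md² = M·[0.0833333·(1.2)² + (0.43)²] = M·0.3049.
So M = 1.22 / 0.3049 = 4.0013 kg.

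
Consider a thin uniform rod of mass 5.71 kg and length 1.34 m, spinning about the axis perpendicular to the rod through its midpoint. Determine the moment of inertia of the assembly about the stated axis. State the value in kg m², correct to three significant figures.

I_cm = (1/12)ML² = (1/12)(5.71)(1.34)² = 0.85441 kg m²; axis through the centre, so I = 0.85441 kg m².

0.854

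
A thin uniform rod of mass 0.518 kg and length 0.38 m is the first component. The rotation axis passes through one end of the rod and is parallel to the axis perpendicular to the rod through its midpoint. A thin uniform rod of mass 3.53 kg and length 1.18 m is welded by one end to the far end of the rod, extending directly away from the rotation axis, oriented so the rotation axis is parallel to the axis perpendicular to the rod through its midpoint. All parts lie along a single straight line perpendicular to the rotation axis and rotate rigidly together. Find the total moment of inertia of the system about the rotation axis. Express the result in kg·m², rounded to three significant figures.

Thin rod: I_cm = (1/12)ML² = (1/12)(0.518)(0.38)² = 0.0062333 kg·m²; centre at d = 0.19 m, so I = I_cm + Md² gives I = 0.0062333 + (0.518)(0.19)² = 0.024933 kg·m².
Thin rod: I_cm = (1/12)ML² = (1/12)(3.53)(1.18)² = 0.4096 kg·m²; centre at d = 0.19 + 0.19 + 0.59 = 0.97 m, so I = I_cm + Md² gives I = 0.4096 + (3.53)(0.97)² = 3.731 kg·m².
Total I = 0.024933 + 3.731 = 3.7559 kg·m².

3.76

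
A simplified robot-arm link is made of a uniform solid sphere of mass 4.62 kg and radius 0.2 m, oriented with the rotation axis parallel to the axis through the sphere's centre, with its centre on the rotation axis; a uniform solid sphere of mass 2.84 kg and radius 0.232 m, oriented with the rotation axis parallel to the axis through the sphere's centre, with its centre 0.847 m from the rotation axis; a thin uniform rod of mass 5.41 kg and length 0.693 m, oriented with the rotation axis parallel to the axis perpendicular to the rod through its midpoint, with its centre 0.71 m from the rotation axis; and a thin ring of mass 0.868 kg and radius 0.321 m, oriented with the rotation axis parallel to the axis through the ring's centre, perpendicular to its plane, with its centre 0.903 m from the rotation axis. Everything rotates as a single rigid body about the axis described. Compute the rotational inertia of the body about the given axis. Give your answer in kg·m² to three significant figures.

Solid sphere: I_cm = (2/5)MR² = (2/5)(4.62)(0.2)² = 0.07392 kg·m²; axis through the centre, so I = 0.07392 kg·m².
Solid sphere: I_cm = (2/5)MR² = (2/5)(2.84)(0.232)² = 0.061144 kg·m²; centre at d = 0.847 m, so the parallel axis theorem gives I = 0.061144 + (2.84)(0.847)² = 2.0986 kg·m².
Thin rod: I_cm = (1/12)ML² = (1/12)(5.41)(0.693)² = 0.21651 kg·m²; centre at d = 0.71 m, so the parallel axis theorem gives I = 0.21651 + (5.41)(0.71)² = 2.9437 kg·m².
Thin ring: I_cm = MR² = (0.868)(0.321)² = 0.08944 kg·m²; centre at d = 0.903 m, so the parallel axis theorem gives I = 0.08944 + (0.868)(0.903)² = 0.79721 kg·m².
Total I = 0.07392 + 2.0986 + 2.9437 + 0.79721 = 5.9134 kg·m².

5.91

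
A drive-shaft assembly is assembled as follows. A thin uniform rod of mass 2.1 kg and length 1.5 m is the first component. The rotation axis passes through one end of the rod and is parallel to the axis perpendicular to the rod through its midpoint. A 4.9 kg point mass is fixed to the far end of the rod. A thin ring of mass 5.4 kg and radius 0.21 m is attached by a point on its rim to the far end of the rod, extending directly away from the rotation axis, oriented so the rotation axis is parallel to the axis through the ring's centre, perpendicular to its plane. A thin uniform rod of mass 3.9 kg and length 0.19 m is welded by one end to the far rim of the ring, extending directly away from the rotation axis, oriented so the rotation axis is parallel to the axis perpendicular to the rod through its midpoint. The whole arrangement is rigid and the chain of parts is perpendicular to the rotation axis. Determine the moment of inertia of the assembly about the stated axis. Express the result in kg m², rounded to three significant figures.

44.5

Thin rod: I_cm = (1/12)ML² = (1/12)(2.1)(1.5)² = 0.39375 kg m²; centre at d = 0.75 m, so the parallel axis theorem gives I = 0.39375 + (2.1)(0.75)² = 1.575 kg m².
Point mass: I_cm = 0; centre at d = 0.75 + 0.75 = 1.5 m, so the parallel axis theorem gives I = 0 + (4.9)(1.5)² = 11.025 kg m².
Thin ring: I_cm = MR² = (5.4)(0.21)² = 0.23814 kg m²; centre at d = 0.75 + 0.75 + 0.21 = 1.71 m, so the parallel axis theorem gives I = 0.23814 + (5.4)(1.71)² = 16.028 kg m².
Thin rod: I_cm = (1/12)ML² = (1/12)(3.9)(0.19)² = 0.011732 kg m²; centre at d = 0.75 + 0.75 + 0.21 + 0.21 + 0.095 = 2.015 m, so the parallel axis theorem gives I = 0.011732 + (3.9)(2.015)² = 15.847 kg m².
Total I = 1.575 + 11.025 + 16.028 + 15.847 = 44.475 kg m².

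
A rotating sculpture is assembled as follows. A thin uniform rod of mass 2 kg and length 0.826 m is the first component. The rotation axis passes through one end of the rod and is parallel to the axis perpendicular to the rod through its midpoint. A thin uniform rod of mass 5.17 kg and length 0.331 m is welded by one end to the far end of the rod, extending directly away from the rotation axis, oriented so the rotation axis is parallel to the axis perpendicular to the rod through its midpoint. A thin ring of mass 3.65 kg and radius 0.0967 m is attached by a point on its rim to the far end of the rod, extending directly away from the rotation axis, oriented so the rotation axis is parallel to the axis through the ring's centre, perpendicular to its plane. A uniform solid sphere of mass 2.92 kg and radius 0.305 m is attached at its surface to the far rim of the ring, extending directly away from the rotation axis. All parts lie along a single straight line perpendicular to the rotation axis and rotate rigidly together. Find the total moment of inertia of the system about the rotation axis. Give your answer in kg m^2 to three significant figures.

Thin rod: I_cm = (1/12)ML² = (1/12)(2)(0.826)² = 0.11371 kg m^2; centre at d = 0.413 m, so I = I_cm + Md² gives I = 0.11371 + (2)(0.413)² = 0.45485 kg m^2.
Thin rod: I_cm = (1/12)ML² = (1/12)(5.17)(0.331)² = 0.047203 kg m^2; centre at d = 0.413 + 0.413 + 0.1655 = 0.9915 m, so I = I_cm + Md² gives I = 0.047203 + (5.17)(0.9915)² = 5.1297 kg m^2.
Thin ring: I_cm = MR² = (3.65)(0.0967)² = 0.034131 kg m^2; centre at d = 0.413 + 0.413 + 0.1655 + 0.1655 + 0.0967 = 1.2537 m, so I = I_cm + Md² gives I = 0.034131 + (3.65)(1.2537)² = 5.7711 kg m^2.
Solid sphere: I_cm = (2/5)MR² = (2/5)(2.92)(0.305)² = 0.10865 kg m^2; centre at d = 0.413 + 0.413 + 0.1655 + 0.1655 + 0.0967 + 0.0967 + 0.305 = 1.6554 m, so I = I_cm + Md² gives I = 0.10865 + (2.92)(1.6554)² = 8.1105 kg m^2.
Total I = 0.45485 + 5.1297 + 5.7711 + 8.1105 = 19.466 kg m^2.

19.5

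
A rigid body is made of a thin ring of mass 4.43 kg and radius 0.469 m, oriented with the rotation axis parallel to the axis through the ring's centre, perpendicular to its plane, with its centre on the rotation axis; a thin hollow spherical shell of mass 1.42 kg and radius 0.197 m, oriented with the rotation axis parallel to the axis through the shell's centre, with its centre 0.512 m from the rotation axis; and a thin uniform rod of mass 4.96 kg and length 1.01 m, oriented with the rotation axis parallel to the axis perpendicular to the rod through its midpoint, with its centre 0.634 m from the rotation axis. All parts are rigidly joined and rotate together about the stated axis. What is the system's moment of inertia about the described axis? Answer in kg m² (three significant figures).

3.80

Thin ring: I_cm = MR² = (4.43)(0.469)² = 0.97443 kg m²; axis through the centre, so I = 0.97443 kg m².
Spherical shell: I_cm = (2/3)MR² = (2/3)(1.42)(0.197)² = 0.036739 kg m²; centre at d = 0.512 m, so the parallel axis theorem gives I = 0.036739 + (1.42)(0.512)² = 0.40898 kg m².
Thin rod: I_cm = (1/12)ML² = (1/12)(4.96)(1.01)² = 0.42164 kg m²; centre at d = 0.634 m, so the parallel axis theorem gives I = 0.42164 + (4.96)(0.634)² = 2.4153 kg m².
Total I = 0.97443 + 0.40898 + 2.4153 = 3.7988 kg m².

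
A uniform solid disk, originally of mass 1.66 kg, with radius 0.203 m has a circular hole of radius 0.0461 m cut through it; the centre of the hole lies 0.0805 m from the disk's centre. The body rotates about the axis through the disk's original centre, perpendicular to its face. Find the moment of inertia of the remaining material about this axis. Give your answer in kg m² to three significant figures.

0.0336

Unpierced body about its centre: I₀ = (1/2)MR² = (1/2)(1.66)(0.203)² = 0.034203 kg m².
The removed disk has mass m = M·(r/R)² = (1.66)(0.0461/0.203)² = 0.085609 kg (same uniform areal density).
Its moment of inertia about the rotation axis (parallel-axis theorem): I_hole = (1/2)mr² + md² = (1/2)(0.085609)(0.0461)² + (0.085609)(0.0805)² = 0.00064573 kg m².
Treating the hole as negative mass, I = I₀ − I_hole = 0.034203 − 0.00064573 = 0.033558 kg m².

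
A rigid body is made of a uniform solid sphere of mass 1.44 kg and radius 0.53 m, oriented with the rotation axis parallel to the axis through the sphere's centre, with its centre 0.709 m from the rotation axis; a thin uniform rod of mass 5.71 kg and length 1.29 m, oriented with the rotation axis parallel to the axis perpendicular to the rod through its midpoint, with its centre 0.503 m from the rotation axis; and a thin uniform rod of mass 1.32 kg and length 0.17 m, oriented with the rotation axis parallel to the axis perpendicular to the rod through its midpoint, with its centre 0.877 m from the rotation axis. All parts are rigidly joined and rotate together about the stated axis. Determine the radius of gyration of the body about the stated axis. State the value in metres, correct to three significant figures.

Solid sphere: I_cm = (2/5)MR² = (2/5)(1.44)(0.53)² = 0.1618 kg m²; centre at d = 0.709 m, so the parallel axis theorem gives I = 0.1618 + (1.44)(0.709)² = 0.88566 kg m².
Thin rod: I_cm = (1/12)ML² = (1/12)(5.71)(1.29)² = 0.79183 kg m²; centre at d = 0.503 m, so the parallel axis theorem gives I = 0.79183 + (5.71)(0.503)² = 2.2365 kg m².
Thin rod: I_cm = (1/12)ML² = (1/12)(1.32)(0.17)² = 0.003179 kg m²; centre at d = 0.877 m, so the parallel axis theorem gives I = 0.003179 + (1.32)(0.877)² = 1.0184 kg m².
Total I = 4.1406 kg m²; total mass M = 8.47 kg.
k = √(I/M) = √(4.1406/8.47) = 0.69918 m.

0.699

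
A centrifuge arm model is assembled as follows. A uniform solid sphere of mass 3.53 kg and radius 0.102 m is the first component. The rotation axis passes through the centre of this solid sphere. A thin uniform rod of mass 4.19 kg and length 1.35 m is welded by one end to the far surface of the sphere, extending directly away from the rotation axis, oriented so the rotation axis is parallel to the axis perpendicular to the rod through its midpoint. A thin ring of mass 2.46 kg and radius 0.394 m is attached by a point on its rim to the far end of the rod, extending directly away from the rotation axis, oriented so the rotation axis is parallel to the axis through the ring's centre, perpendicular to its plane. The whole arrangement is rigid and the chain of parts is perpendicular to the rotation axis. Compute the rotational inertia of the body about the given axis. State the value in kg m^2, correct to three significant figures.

11.9

Solid sphere: I_cm = (2/5)MR² = (2/5)(3.53)(0.102)² = 0.01469 kg m^2; axis through the centre, so I = 0.01469 kg m^2.
Thin rod: I_cm = (1/12)ML² = (1/12)(4.19)(1.35)² = 0.63636 kg m^2; centre at d = 0.102 + 0.675 = 0.777 m, so I = I_cm + Md² gives I = 0.63636 + (4.19)(0.777)² = 3.166 kg m^2.
Thin ring: I_cm = MR² = (2.46)(0.394)² = 0.38188 kg m^2; centre at d = 0.102 + 0.675 + 0.675 + 0.394 = 1.846 m, so I = I_cm + Md² gives I = 0.38188 + (2.46)(1.846)² = 8.7649 kg m^2.
Total I = 0.01469 + 3.166 + 8.7649 = 11.946 kg m^2.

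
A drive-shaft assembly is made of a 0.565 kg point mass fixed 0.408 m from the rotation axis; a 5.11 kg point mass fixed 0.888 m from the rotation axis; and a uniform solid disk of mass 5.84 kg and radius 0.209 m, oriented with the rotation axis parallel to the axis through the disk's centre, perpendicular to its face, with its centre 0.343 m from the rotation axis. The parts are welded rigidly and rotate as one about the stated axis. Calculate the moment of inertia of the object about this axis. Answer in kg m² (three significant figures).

Point mass: I_cm = 0; centre at d = 0.408 m, so I = I_cm + Md² gives I = 0 + (0.565)(0.408)² = 0.094052 kg m².
Point mass: I_cm = 0; centre at d = 0.888 m, so I = I_cm + Md² gives I = 0 + (5.11)(0.888)² = 4.0295 kg m².
Solid disk: I_cm = (1/2)MR² = (1/2)(5.84)(0.209)² = 0.12755 kg m²; centre at d = 0.343 m, so I = I_cm + Md² gives I = 0.12755 + (5.84)(0.343)² = 0.81462 kg m².
Total I = 0.094052 + 4.0295 + 0.81462 = 4.9381 kg m².

4.94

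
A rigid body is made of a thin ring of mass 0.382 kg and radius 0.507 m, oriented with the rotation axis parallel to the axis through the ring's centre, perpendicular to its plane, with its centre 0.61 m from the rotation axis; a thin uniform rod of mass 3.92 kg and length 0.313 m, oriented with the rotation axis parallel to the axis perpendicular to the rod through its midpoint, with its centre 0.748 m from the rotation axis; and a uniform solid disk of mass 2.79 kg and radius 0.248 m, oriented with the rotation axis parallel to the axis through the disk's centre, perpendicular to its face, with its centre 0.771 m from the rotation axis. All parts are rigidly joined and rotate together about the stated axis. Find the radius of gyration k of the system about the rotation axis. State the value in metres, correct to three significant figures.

Thin ring: I_cm = MR² = (0.382)(0.507)² = 0.098193 kg m²; centre at d = 0.61 m, so I = I_cm + Md² gives I = 0.098193 + (0.382)(0.61)² = 0.24033 kg m².
Thin rod: I_cm = (1/12)ML² = (1/12)(3.92)(0.313)² = 0.032003 kg m²; centre at d = 0.748 m, so I = I_cm + Md² gives I = 0.032003 + (3.92)(0.748)² = 2.2253 kg m².
Solid disk: I_cm = (1/2)MR² = (1/2)(2.79)(0.248)² = 0.085798 kg m²; centre at d = 0.771 m, so I = I_cm + Md² gives I = 0.085798 + (2.79)(0.771)² = 1.7443 kg m².
Total I = 4.2099 kg m²; total mass M = 7.092 kg.
k = √(I/M) = √(4.2099/7.092) = 0.77046 m.

0.770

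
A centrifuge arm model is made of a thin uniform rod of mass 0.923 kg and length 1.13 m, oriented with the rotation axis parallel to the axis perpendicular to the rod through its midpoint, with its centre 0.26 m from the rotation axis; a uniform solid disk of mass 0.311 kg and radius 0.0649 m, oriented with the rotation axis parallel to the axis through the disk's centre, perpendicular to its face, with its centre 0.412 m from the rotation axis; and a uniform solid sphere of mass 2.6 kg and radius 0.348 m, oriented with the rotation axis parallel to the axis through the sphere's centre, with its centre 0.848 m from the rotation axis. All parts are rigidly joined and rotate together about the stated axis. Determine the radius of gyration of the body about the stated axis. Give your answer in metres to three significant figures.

Thin rod: I_cm = (1/12)ML² = (1/12)(0.923)(1.13)² = 0.098215 kg m²; centre at d = 0.26 m, so I = I_cm + Md² gives I = 0.098215 + (0.923)(0.26)² = 0.16061 kg m².
Solid disk: I_cm = (1/2)MR² = (1/2)(0.311)(0.0649)² = 0.00065497 kg m²; centre at d = 0.412 m, so I = I_cm + Md² gives I = 0.00065497 + (0.311)(0.412)² = 0.053445 kg m².
Solid sphere: I_cm = (2/5)MR² = (2/5)(2.6)(0.348)² = 0.12595 kg m²; centre at d = 0.848 m, so I = I_cm + Md² gives I = 0.12595 + (2.6)(0.848)² = 1.9956 kg m².
Total I = 2.2097 kg m²; total mass M = 3.834 kg.
k = √(I/M) = √(2.2097/3.834) = 0.75917 m.

0.759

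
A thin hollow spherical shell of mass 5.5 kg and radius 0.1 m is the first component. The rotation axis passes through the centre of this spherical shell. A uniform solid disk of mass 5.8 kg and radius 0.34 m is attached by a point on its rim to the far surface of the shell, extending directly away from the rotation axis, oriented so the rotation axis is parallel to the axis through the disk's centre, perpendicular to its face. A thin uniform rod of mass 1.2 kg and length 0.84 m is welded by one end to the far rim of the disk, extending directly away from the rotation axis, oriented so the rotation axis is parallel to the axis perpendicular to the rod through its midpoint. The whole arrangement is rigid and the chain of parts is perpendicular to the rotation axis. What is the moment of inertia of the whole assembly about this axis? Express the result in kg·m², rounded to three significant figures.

Spherical shell: I_cm = (2/3)MR² = (2/3)(5.5)(0.1)² = 0.036667 kg·m²; axis through the centre, so I = 0.036667 kg·m².
Solid disk: I_cm = (1/2)MR² = (1/2)(5.8)(0.34)² = 0.33524 kg·m²; centre at d = 0.1 + 0.34 = 0.44 m, so I = I_cm + Md² gives I = 0.33524 + (5.8)(0.44)² = 1.4581 kg·m².
Thin rod: I_cm = (1/12)ML² = (1/12)(1.2)(0.84)² = 0.07056 kg·m²; centre at d = 0.1 + 0.34 + 0.34 + 0.42 = 1.2 m, so I = I_cm + Md² gives I = 0.07056 + (1.2)(1.2)² = 1.7986 kg·m².
Total I = 0.036667 + 1.4581 + 1.7986 = 3.2933 kg·m².

3.29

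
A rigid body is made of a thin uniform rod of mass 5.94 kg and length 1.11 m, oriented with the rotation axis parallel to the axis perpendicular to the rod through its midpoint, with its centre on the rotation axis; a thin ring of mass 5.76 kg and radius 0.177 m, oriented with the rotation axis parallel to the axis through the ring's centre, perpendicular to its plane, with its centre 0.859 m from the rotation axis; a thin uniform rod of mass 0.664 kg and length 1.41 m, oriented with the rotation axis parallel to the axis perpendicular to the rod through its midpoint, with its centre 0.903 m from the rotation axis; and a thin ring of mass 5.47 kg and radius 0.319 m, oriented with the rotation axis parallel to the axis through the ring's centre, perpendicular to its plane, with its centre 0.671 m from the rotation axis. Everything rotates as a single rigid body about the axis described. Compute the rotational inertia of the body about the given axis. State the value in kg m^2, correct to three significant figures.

8.71

Thin rod: I_cm = (1/12)ML² = (1/12)(5.94)(1.11)² = 0.60989 kg m^2; axis through the centre, so I = 0.60989 kg m^2.
Thin ring: I_cm = MR² = (5.76)(0.177)² = 0.18046 kg m^2; centre at d = 0.859 m, so the parallel axis theorem gives I = 0.18046 + (5.76)(0.859)² = 4.4306 kg m^2.
Thin rod: I_cm = (1/12)ML² = (1/12)(0.664)(1.41)² = 0.11001 kg m^2; centre at d = 0.903 m, so the parallel axis theorem gives I = 0.11001 + (0.664)(0.903)² = 0.65144 kg m^2.
Thin ring: I_cm = MR² = (5.47)(0.319)² = 0.55663 kg m^2; centre at d = 0.671 m, so the parallel axis theorem gives I = 0.55663 + (5.47)(0.671)² = 3.0195 kg m^2.
Total I = 0.60989 + 4.4306 + 0.65144 + 3.0195 = 8.7114 kg m^2.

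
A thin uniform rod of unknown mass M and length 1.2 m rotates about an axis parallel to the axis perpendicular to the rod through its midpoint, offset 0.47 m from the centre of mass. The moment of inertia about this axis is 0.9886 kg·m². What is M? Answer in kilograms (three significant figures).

I = I_cm + Md² = (1/12)ML² + Md² = M·[0.0833333·(1.2)² + (0.47)²] = M·0.3409.
So M = 0.9886 / 0.3409 = 2.9 kg.

2.90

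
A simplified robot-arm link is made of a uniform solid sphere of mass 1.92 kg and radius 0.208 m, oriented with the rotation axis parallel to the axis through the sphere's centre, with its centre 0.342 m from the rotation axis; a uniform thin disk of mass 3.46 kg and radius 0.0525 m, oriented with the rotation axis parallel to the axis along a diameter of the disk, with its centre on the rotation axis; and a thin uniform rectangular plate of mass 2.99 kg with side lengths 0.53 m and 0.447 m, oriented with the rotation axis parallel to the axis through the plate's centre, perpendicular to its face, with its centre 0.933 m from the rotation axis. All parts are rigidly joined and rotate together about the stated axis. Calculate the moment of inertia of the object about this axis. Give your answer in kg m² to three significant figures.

Solid sphere: I_cm = (2/5)MR² = (2/5)(1.92)(0.208)² = 0.033227 kg m²; centre at d = 0.342 m, so the parallel axis theorem gives I = 0.033227 + (1.92)(0.342)² = 0.2578 kg m².
Thin disk: I_cm = (1/4)MR² = (1/4)(3.46)(0.0525)² = 0.0023842 kg m²; axis through the centre, so I = 0.0023842 kg m².
Rectangular plate: I_cm = (1/12)M(a²+b²) = (1/12)(2.99)[(0.53)² + (0.447)²] = 0.11978 kg m²; centre at d = 0.933 m, so the parallel axis theorem gives I = 0.11978 + (2.99)(0.933)² = 2.7225 kg m².
Total I = 0.2578 + 0.0023842 + 2.7225 = 2.9827 kg m².

2.98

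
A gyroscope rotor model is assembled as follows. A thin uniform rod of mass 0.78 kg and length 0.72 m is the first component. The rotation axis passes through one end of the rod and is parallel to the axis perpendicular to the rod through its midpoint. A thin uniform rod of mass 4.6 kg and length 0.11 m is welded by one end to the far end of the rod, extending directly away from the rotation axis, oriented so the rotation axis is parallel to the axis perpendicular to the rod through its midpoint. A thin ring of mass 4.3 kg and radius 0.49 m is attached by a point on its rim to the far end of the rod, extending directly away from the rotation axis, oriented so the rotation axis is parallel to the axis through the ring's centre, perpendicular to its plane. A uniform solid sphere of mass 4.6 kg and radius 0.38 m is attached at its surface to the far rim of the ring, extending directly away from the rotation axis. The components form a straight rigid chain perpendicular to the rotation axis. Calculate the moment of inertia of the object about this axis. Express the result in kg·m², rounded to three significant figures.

33.8

Thin rod: I_cm = (1/12)ML² = (1/12)(0.78)(0.72)² = 0.033696 kg·m²; centre at d = 0.36 m, so the parallel axis theorem gives I = 0.033696 + (0.78)(0.36)² = 0.13478 kg·m².
Thin rod: I_cm = (1/12)ML² = (1/12)(4.6)(0.11)² = 0.0046383 kg·m²; centre at d = 0.36 + 0.36 + 0.055 = 0.775 m, so the parallel axis theorem gives I = 0.0046383 + (4.6)(0.775)² = 2.7675 kg·m².
Thin ring: I_cm = MR² = (4.3)(0.49)² = 1.0324 kg·m²; centre at d = 0.36 + 0.36 + 0.055 + 0.055 + 0.49 = 1.32 m, so the parallel axis theorem gives I = 1.0324 + (4.3)(1.32)² = 8.5247 kg·m².
Solid sphere: I_cm = (2/5)MR² = (2/5)(4.6)(0.38)² = 0.2657 kg·m²; centre at d = 0.36 + 0.36 + 0.055 + 0.055 + 0.49 + 0.49 + 0.38 = 2.19 m, so the parallel axis theorem gives I = 0.2657 + (4.6)(2.19)² = 22.328 kg·m².
Total I = 0.13478 + 2.7675 + 8.5247 + 22.328 = 33.755 kg·m².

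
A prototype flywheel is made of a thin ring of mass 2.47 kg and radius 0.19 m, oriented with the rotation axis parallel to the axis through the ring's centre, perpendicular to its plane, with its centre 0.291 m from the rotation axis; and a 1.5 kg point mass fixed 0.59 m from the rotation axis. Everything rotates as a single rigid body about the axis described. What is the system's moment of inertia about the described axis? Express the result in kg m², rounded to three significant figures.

Thin ring: I_cm = MR² = (2.47)(0.19)² = 0.089167 kg m²; centre at d = 0.291 m, so I = I_cm + Md² gives I = 0.089167 + (2.47)(0.291)² = 0.29833 kg m².
Point mass: I_cm = 0; centre at d = 0.59 m, so I = I_cm + Md² gives I = 0 + (1.5)(0.59)² = 0.52215 kg m².
Total I = 0.29833 + 0.52215 = 0.82048 kg m².

0.820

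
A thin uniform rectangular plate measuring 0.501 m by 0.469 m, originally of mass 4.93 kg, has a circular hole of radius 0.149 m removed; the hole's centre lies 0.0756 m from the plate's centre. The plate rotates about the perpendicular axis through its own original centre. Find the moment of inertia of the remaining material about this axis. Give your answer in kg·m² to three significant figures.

0.169

Unpierced body about its centre: I₀ = (1/12)M(a²+b²) = (1/12)(4.93)[(0.501)² + (0.469)²] = 0.19349 kg·m².
The removed disk has mass m = M·πr²/(ab) = (4.93)·π(0.149)²/(0.501·0.469) = 1.4634 kg (same uniform areal density).
Its moment of inertia about the rotation axis (parallel-axis theorem): I_hole = (1/2)mr² + md² = (1/2)(1.4634)(0.149)² + (1.4634)(0.0756)² = 0.024608 kg·m².
Treating the hole as negative mass, I = I₀ − I_hole = 0.19349 − 0.024608 = 0.16888 kg·m².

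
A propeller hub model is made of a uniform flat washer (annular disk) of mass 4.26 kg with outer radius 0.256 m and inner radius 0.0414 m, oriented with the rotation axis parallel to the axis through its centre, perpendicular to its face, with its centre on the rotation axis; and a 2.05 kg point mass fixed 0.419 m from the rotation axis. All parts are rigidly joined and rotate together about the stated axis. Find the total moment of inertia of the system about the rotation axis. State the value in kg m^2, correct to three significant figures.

Annular disk: I_cm = (1/2)M(R²+r²) = (1/2)(4.26)[(0.256)² + (0.0414)²] = 0.14324 kg m^2; axis through the centre, so I = 0.14324 kg m^2.
Point mass: I_cm = 0; centre at d = 0.419 m, so I = I_cm + Md² gives I = 0 + (2.05)(0.419)² = 0.3599 kg m^2.
Total I = 0.14324 + 0.3599 = 0.50314 kg m^2.

0.503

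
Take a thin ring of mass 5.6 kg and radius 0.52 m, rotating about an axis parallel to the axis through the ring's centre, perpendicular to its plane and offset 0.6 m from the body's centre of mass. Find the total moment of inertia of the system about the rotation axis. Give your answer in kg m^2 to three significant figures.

3.53

I_cm = MR² = (5.6)(0.52)² = 1.5142 kg m^2; centre at d = 0.6 m, so I = I_cm + Md² gives I = 1.5142 + (5.6)(0.6)² = 3.5302 kg m^2.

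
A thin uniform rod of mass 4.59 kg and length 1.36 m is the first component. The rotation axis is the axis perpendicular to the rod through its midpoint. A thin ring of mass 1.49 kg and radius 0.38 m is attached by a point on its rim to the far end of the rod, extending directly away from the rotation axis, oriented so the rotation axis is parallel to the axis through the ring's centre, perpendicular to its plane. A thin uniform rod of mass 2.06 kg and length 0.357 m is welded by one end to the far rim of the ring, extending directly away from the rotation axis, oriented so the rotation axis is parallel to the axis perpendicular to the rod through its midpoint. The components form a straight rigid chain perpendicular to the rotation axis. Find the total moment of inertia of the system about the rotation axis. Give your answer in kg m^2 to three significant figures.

8.01

Thin rod: I_cm = (1/12)ML² = (1/12)(4.59)(1.36)² = 0.70747 kg m^2; axis through the centre, so I = 0.70747 kg m^2.
Thin ring: I_cm = MR² = (1.49)(0.38)² = 0.21516 kg m^2; centre at d = 0.68 + 0.38 = 1.06 m, so the parallel axis theorem gives I = 0.21516 + (1.49)(1.06)² = 1.8893 kg m^2.
Thin rod: I_cm = (1/12)ML² = (1/12)(2.06)(0.357)² = 0.021879 kg m^2; centre at d = 0.68 + 0.38 + 0.38 + 0.1785 = 1.6185 m, so the parallel axis theorem gives I = 0.021879 + (2.06)(1.6185)² = 5.4181 kg m^2.
Total I = 0.70747 + 1.8893 + 5.4181 = 8.0149 kg m^2.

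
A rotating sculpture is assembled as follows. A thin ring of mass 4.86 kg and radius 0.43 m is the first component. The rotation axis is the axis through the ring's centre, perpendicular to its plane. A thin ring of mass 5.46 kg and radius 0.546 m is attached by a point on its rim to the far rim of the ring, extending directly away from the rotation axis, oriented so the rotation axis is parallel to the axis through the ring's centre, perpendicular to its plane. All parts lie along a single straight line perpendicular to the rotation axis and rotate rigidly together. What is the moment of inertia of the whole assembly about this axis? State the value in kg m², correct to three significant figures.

Thin ring: I_cm = MR² = (4.86)(0.43)² = 0.89861 kg m²; axis through the centre, so I = 0.89861 kg m².
Thin ring: I_cm = MR² = (5.46)(0.546)² = 1.6277 kg m²; centre at d = 0.43 + 0.546 = 0.976 m, so I = I_cm + Md² gives I = 1.6277 + (5.46)(0.976)² = 6.8288 kg m².
Total I = 0.89861 + 6.8288 = 7.7274 kg m².

7.73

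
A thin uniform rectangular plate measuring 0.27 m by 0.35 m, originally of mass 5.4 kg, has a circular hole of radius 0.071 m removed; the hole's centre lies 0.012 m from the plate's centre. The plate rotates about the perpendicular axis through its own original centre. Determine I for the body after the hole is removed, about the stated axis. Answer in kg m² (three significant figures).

0.0855

Unpierced body about its centre: I₀ = (1/12)M(a²+b²) = (1/12)(5.4)[(0.27)² + (0.35)²] = 0.08793 kg m².
The removed disk has mass m = M·πr²/(ab) = (5.4)·π(0.071)²/(0.27·0.35) = 0.90496 kg (same uniform areal density).
Its moment of inertia about the rotation axis (parallel-axis theorem): I_hole = (1/2)mr² + md² = (1/2)(0.90496)(0.071)² + (0.90496)(0.012)² = 0.0024113 kg m².
Treating the hole as negative mass, I = I₀ − I_hole = 0.08793 − 0.0024113 = 0.085519 kg m².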